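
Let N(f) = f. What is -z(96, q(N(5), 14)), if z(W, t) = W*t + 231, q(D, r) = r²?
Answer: -19047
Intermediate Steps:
z(W, t) = 231 + W*t
-z(96, q(N(5), 14)) = -(231 + 96*14²) = -(231 + 96*196) = -(231 + 18816) = -1*19047 = -19047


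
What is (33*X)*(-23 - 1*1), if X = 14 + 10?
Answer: -19008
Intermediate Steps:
X = 24
(33*X)*(-23 - 1*1) = (33*24)*(-23 - 1*1) = 792*(-23 - 1) = 792*(-24) = -19008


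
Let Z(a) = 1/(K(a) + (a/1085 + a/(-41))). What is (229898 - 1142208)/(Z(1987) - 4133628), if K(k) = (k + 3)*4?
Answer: 321156996977320/1455145241267531 ≈ 0.22070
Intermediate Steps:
K(k) = 12 + 4*k (K(k) = (3 + k)*4 = 12 + 4*k)
Z(a) = 1/(12 + 176896*a/44485) (Z(a) = 1/((12 + 4*a) + (a/1085 + a/(-41))) = 1/((12 + 4*a) + (a*(1/1085) + a*(-1/41))) = 1/((12 + 4*a) + (a/1085 - a/41)) = 1/((12 + 4*a) - 1044*a/44485) = 1/(12 + 176896*a/44485))
(229898 - 1142208)/(Z(1987) - 4133628) = (229898 - 1142208)/(44485/(4*(133455 + 44224*1987)) - 4133628) = -912310/(44485/(4*(133455 + 87873088)) - 4133628) = -912310/((44485/4)/88006543 - 4133628) = -912310/((44485/4)*(1/88006543) - 4133628) = -912310/(44485/352026172 - 4133628) = -912310/(-1455145241267531/352026172) = -912310*(-352026172/1455145241267531) = 321156996977320/1455145241267531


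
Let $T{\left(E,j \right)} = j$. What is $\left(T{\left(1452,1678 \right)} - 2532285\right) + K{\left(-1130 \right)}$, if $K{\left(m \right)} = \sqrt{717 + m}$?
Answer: $-2530607 + i \sqrt{413} \approx -2.5306 \cdot 10^{6} + 20.322 i$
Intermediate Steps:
$\left(T{\left(1452,1678 \right)} - 2532285\right) + K{\left(-1130 \right)} = \left(1678 - 2532285\right) + \sqrt{717 - 1130} = -2530607 + \sqrt{-413} = -2530607 + i \sqrt{413}$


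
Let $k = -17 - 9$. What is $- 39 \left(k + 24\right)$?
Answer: $78$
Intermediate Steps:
$k = -26$ ($k = -17 - 9 = -26$)
$- 39 \left(k + 24\right) = - 39 \left(-26 + 24\right) = \left(-39\right) \left(-2\right) = 78$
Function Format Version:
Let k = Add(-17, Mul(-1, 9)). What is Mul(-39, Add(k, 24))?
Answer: 78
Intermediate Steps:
k = -26 (k = Add(-17, -9) = -26)
Mul(-39, Add(k, 24)) = Mul(-39, Add(-26, 24)) = Mul(-39, -2) = 78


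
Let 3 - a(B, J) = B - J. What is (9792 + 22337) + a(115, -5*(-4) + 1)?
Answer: 32038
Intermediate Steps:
a(B, J) = 3 + J - B (a(B, J) = 3 - (B - J) = 3 + (J - B) = 3 + J - B)
(9792 + 22337) + a(115, -5*(-4) + 1) = (9792 + 22337) + (3 + (-5*(-4) + 1) - 1*115) = 32129 + (3 + (20 + 1) - 115) = 32129 + (3 + 21 - 115) = 32129 - 91 = 32038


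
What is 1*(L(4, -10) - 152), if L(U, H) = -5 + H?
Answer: -167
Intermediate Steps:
1*(L(4, -10) - 152) = 1*((-5 - 10) - 152) = 1*(-15 - 152) = 1*(-167) = -167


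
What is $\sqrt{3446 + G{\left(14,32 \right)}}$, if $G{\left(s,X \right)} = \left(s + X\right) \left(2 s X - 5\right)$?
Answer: $4 \sqrt{2777} \approx 210.79$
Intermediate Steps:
$G{\left(s,X \right)} = \left(-5 + 2 X s\right) \left(X + s\right)$ ($G{\left(s,X \right)} = \left(X + s\right) \left(2 X s - 5\right) = \left(X + s\right) \left(-5 + 2 X s\right) = \left(-5 + 2 X s\right) \left(X + s\right)$)
$\sqrt{3446 + G{\left(14,32 \right)}} = \sqrt{3446 + \left(\left(-5\right) 32 - 70 + 2 \cdot 32 \cdot 14^{2} + 2 \cdot 14 \cdot 32^{2}\right)} = \sqrt{3446 + \left(-160 - 70 + 2 \cdot 32 \cdot 196 + 2 \cdot 14 \cdot 1024\right)} = \sqrt{3446 + \left(-160 - 70 + 12544 + 28672\right)} = \sqrt{3446 + 40986} = \sqrt{44432} = 4 \sqrt{2777}$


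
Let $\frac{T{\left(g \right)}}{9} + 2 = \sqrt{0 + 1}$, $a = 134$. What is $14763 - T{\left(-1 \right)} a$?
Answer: $15969$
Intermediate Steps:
$T{\left(g \right)} = -9$ ($T{\left(g \right)} = -18 + 9 \sqrt{0 + 1} = -18 + 9 \sqrt{1} = -18 + 9 \cdot 1 = -18 + 9 = -9$)
$14763 - T{\left(-1 \right)} a = 14763 - \left(-9\right) 134 = 14763 - -1206 = 14763 + 1206 = 15969$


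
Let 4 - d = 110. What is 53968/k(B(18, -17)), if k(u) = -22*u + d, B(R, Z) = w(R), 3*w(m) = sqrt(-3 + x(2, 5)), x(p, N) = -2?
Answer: -6435684/12943 + 445236*I*sqrt(5)/12943 ≈ -497.23 + 76.92*I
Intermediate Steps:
d = -106 (d = 4 - 1*110 = 4 - 110 = -106)
w(m) = I*sqrt(5)/3 (w(m) = sqrt(-3 - 2)/3 = sqrt(-5)/3 = (I*sqrt(5))/3 = I*sqrt(5)/3)
B(R, Z) = I*sqrt(5)/3
k(u) = -106 - 22*u (k(u) = -22*u - 106 = -106 - 22*u)
53968/k(B(18, -17)) = 53968/(-106 - 22*I*sqrt(5)/3)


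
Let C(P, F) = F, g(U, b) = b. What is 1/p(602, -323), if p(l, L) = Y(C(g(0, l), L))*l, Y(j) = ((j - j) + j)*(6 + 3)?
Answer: -1/1750014 ≈ -5.7142e-7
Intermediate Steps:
Y(j) = 9*j (Y(j) = (0 + j)*9 = j*9 = 9*j)
p(l, L) = 9*L*l (p(l, L) = (9*L)*l = 9*L*l)
1/p(602, -323) = 1/(9*(-323)*602) = 1/(-1750014) = -1/1750014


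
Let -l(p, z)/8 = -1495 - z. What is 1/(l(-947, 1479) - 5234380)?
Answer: -1/5210588 ≈ -1.9192e-7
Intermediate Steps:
l(p, z) = 11960 + 8*z (l(p, z) = -8*(-1495 - z) = 11960 + 8*z)
1/(l(-947, 1479) - 5234380) = 1/((11960 + 8*1479) - 5234380) = 1/((11960 + 11832) - 5234380) = 1/(23792 - 5234380) = 1/(-5210588) = -1/5210588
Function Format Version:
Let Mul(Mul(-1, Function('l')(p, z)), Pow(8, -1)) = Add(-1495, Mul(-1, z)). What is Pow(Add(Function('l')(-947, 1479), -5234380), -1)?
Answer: Rational(-1, 5210588) ≈ -1.9192e-7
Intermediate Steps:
Function('l')(p, z) = Add(11960, Mul(8, z)) (Function('l')(p, z) = Mul(-8, Add(-1495, Mul(-1, z))) = Add(11960, Mul(8, z)))
Pow(Add(Function('l')(-947, 1479), -5234380), -1) = Pow(Add(Add(11960, Mul(8, 1479)), -5234380), -1) = Pow(Add(Add(11960, 11832), -5234380), -1) = Pow(Add(23792, -5234380), -1) = Pow(-5210588, -1) = Rational(-1, 5210588)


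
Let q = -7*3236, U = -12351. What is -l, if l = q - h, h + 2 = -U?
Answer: 35001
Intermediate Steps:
q = -22652
h = 12349 (h = -2 - 1*(-12351) = -2 + 12351 = 12349)
l = -35001 (l = -22652 - 1*12349 = -22652 - 12349 = -35001)
-l = -1*(-35001) = 35001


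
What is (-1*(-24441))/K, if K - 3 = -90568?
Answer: -24441/90565 ≈ -0.26987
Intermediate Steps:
K = -90565 (K = 3 - 90568 = -90565)
(-1*(-24441))/K = -1*(-24441)/(-90565) = 24441*(-1/90565) = -24441/90565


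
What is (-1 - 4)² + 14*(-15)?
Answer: -185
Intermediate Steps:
(-1 - 4)² + 14*(-15) = (-5)² - 210 = 25 - 210 = -185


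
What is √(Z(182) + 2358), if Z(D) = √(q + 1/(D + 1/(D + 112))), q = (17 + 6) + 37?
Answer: √(6751456444998 + 53509*√171808516506)/53509 ≈ 48.639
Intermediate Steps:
q = 60 (q = 23 + 37 = 60)
Z(D) = √(60 + 1/(D + 1/(112 + D))) (Z(D) = √(60 + 1/(D + 1/(D + 112))) = √(60 + 1/(D + 1/(112 + D))))
√(Z(182) + 2358) = √(√((172 + 182 + 60*182*(112 + 182))/(1 + 182*(112 + 182))) + 2358) = √(√((172 + 182 + 60*182*294)/(1 + 182*294)) + 2358) = √(√((172 + 182 + 3210480)/(1 + 53508)) + 2358) = √(√(3210834/53509) + 2358) = √(√171808516506/53509 + 2358) = √(2358 + √171808516506/53509)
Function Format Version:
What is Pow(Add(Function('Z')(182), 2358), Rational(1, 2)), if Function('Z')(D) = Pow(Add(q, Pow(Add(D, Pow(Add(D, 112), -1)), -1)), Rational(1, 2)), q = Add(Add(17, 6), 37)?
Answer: Mul(Rational(1, 53509), Pow(Add(6751456444998, Mul(53509, Pow(171808516506, Rational(1, 2)))), Rational(1, 2))) ≈ 48.639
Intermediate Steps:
q = 60 (q = Add(23, 37) = 60)
Function('Z')(D) = Pow(Add(60, Pow(Add(D, Pow(Add(112, D), -1)), -1)), Rational(1, 2)) (Function('Z')(D) = Pow(Add(60, Pow(Add(D, Pow(Add(D, 112), -1)), -1)), Rational(1, 2)) = Pow(Add(60, Pow(Add(D, Pow(Add(112, D), -1)), -1)), Rational(1, 2)))
Pow(Add(Function('Z')(182), 2358), Rational(1, 2)) = Pow(Add(Pow(Mul(Pow(Add(1, Mul(182, Add(112, 182))), -1), Add(172, 182, Mul(60, 182, Add(112, 182)))), Rational(1, 2)), 2358), Rational(1, 2)) = Pow(Add(Pow(Mul(Pow(Add(1, Mul(182, 294)), -1), Add(172, 182, Mul(60, 182, 294))), Rational(1, 2)), 2358), Rational(1, 2)) = Pow(Add(Pow(Mul(Pow(Add(1, 53508), -1), Add(172, 182, 3210480)), Rational(1, 2)), 2358), Rational(1, 2)) = Pow(Add(Pow(Mul(Pow(53509, -1), 3210834), Rational(1, 2)), 2358), Rational(1, 2)) = Pow(Add(Pow(Mul(Rational(1, 53509), 3210834), Rational(1, 2)), 2358), Rational(1, 2)) = Pow(Add(Pow(Rational(3210834, 53509), Rational(1, 2)), 2358), Rational(1, 2)) = Pow(Add(Mul(Rational(1, 53509), Pow(171808516506, Rational(1, 2))), 2358), Rational(1, 2)) = Pow(Add(2358, Mul(Rational(1, 53509), Pow(171808516506, Rational(1, 2)))), Rational(1, 2))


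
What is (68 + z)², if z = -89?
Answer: 441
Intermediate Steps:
(68 + z)² = (68 - 89)² = (-21)² = 441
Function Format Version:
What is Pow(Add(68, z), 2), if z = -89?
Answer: 441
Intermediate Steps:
Pow(Add(68, z), 2) = Pow(Add(68, -89), 2) = Pow(-21, 2) = 441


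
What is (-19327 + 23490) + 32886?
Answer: 37049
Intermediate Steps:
(-19327 + 23490) + 32886 = 4163 + 32886 = 37049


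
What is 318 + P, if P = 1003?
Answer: 1321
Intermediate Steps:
318 + P = 318 + 1003 = 1321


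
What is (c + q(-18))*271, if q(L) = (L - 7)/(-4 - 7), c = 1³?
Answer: 9756/11 ≈ 886.91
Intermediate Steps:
c = 1
q(L) = 7/11 - L/11 (q(L) = (-7 + L)/(-11) = (-7 + L)*(-1/11) = 7/11 - L/11)
(c + q(-18))*271 = (1 + (7/11 - 1/11*(-18)))*271 = (1 + (7/11 + 18/11))*271 = (1 + 25/11)*271 = (36/11)*271 = 9756/11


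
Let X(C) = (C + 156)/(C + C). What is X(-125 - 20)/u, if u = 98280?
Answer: -11/28501200 ≈ -3.8595e-7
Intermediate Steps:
X(C) = (156 + C)/(2*C) (X(C) = (156 + C)/((2*C)) = (156 + C)*(1/(2*C)) = (156 + C)/(2*C))
X(-125 - 20)/u = ((156 + (-125 - 20))/(2*(-125 - 20)))/98280 = ((1/2)*(156 - 145)/(-145))*(1/98280) = ((1/2)*(-1/145)*11)*(1/98280) = -11/290*1/98280 = -11/28501200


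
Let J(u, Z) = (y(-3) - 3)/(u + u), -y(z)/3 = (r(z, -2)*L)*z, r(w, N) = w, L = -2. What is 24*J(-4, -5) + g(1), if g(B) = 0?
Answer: -153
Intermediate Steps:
y(z) = 6*z² (y(z) = -3*z*(-2)*z = -3*(-2*z)*z = -(-6)*z² = 6*z²)
J(u, Z) = 51/(2*u) (J(u, Z) = (6*(-3)² - 3)/(u + u) = (6*9 - 3)/((2*u)) = (54 - 3)*(1/(2*u)) = 51*(1/(2*u)) = 51/(2*u))
24*J(-4, -5) + g(1) = 24*((51/2)/(-4)) + 0 = 24*((51/2)*(-¼)) + 0 = 24*(-51/8) + 0 = -153 + 0 = -153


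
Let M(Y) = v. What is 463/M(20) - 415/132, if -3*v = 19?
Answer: -191233/2508 ≈ -76.249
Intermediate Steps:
v = -19/3 (v = -1/3*19 = -19/3 ≈ -6.3333)
M(Y) = -19/3
463/M(20) - 415/132 = 463/(-19/3) - 415/132 = 463*(-3/19) - 415*1/132 = -1389/19 - 415/132 = -191233/2508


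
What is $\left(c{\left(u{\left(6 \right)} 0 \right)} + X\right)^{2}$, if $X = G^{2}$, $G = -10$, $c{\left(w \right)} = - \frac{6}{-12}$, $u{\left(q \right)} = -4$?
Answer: $\frac{40401}{4} \approx 10100.0$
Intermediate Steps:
$c{\left(w \right)} = \frac{1}{2}$ ($c{\left(w \right)} = \left(-6\right) \left(- \frac{1}{12}\right) = \frac{1}{2}$)
$X = 100$ ($X = \left(-10\right)^{2} = 100$)
$\left(c{\left(u{\left(6 \right)} 0 \right)} + X\right)^{2} = \left(\frac{1}{2} + 100\right)^{2} = \left(\frac{201}{2}\right)^{2} = \frac{40401}{4}$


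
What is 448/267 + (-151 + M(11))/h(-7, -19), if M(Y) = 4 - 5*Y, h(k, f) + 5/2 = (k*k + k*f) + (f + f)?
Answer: 18916/75561 ≈ 0.25034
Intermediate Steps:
h(k, f) = -5/2 + k**2 + 2*f + f*k (h(k, f) = -5/2 + ((k*k + k*f) + (f + f)) = -5/2 + ((k**2 + f*k) + 2*f) = -5/2 + (k**2 + 2*f + f*k) = -5/2 + k**2 + 2*f + f*k)
M(Y) = 4 - 5*Y
448/267 + (-151 + M(11))/h(-7, -19) = 448/267 + (-151 + (4 - 5*11))/(-5/2 + (-7)**2 + 2*(-19) - 19*(-7)) = 448*(1/267) + (-151 + (4 - 55))/(-5/2 + 49 - 38 + 133) = 448/267 + (-151 - 51)/(283/2) = 448/267 - 202*2/283 = 448/267 - 404/283 = 18916/75561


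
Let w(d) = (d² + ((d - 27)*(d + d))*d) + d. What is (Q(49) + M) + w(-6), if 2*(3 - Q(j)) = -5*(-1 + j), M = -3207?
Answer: -5430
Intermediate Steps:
w(d) = d + d² + 2*d²*(-27 + d) (w(d) = (d² + ((-27 + d)*(2*d))*d) + d = (d² + (2*d*(-27 + d))*d) + d = (d² + 2*d²*(-27 + d)) + d = d + d² + 2*d²*(-27 + d))
Q(j) = ½ + 5*j/2 (Q(j) = 3 - (-5)*(-1 + j)/2 = 3 - (5 - 5*j)/2 = 3 + (-5/2 + 5*j/2) = ½ + 5*j/2)
(Q(49) + M) + w(-6) = ((½ + (5/2)*49) - 3207) - 6*(1 - 53*(-6) + 2*(-6)²) = ((½ + 245/2) - 3207) - 6*(1 + 318 + 2*36) = (123 - 3207) - 6*(1 + 318 + 72) = -3084 - 6*391 = -3084 - 2346 = -5430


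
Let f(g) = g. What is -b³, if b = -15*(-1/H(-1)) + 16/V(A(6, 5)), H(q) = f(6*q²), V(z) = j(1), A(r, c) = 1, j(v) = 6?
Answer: -29791/216 ≈ -137.92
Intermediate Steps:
V(z) = 6
H(q) = 6*q²
b = 31/6 (b = -15/((-6*(-1)²)) + 16/6 = -15/((-6)) + 16*(⅙) = -15/((-1*6)) + 8/3 = -15/(-6) + 8/3 = -15*(-⅙) + 8/3 = 5/2 + 8/3 = 31/6 ≈ 5.1667)
-b³ = -(31/6)³ = -1*29791/216 = -29791/216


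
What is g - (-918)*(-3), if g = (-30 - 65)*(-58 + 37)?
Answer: -759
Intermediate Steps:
g = 1995 (g = -95*(-21) = 1995)
g - (-918)*(-3) = 1995 - (-918)*(-3) = 1995 - 153*18 = 1995 - 2754 = -759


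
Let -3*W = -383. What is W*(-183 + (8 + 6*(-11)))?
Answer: -92303/3 ≈ -30768.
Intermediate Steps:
W = 383/3 (W = -1/3*(-383) = 383/3 ≈ 127.67)
W*(-183 + (8 + 6*(-11))) = 383*(-183 + (8 + 6*(-11)))/3 = 383*(-183 + (8 - 66))/3 = 383*(-183 - 58)/3 = (383/3)*(-241) = -92303/3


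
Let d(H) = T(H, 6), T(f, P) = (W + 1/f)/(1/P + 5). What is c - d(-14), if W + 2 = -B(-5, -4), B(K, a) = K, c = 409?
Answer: 88630/217 ≈ 408.43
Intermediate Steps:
W = 3 (W = -2 - 1*(-5) = -2 + 5 = 3)
T(f, P) = (3 + 1/f)/(5 + 1/P) (T(f, P) = (3 + 1/f)/(1/P + 5) = (3 + 1/f)/(5 + 1/P))
d(H) = 6*(1 + 3*H)/(31*H) (d(H) = 6*(1 + 3*H)/(H*(1 + 5*6)) = 6*(1 + 3*H)/(H*(1 + 30)) = 6*(1 + 3*H)/(H*31) = 6*(1/31)*(1 + 3*H)/H = 6*(1 + 3*H)/(31*H))
c - d(-14) = 409 - 6*(1 + 3*(-14))/(31*(-14)) = 409 - 6*(-1)*(1 - 42)/(31*14) = 409 - 6*(-1)*(-41)/(31*14) = 409 - 1*123/217 = 409 - 123/217 = 88630/217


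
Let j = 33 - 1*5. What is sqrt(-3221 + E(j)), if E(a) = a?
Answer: I*sqrt(3193) ≈ 56.507*I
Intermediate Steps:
j = 28 (j = 33 - 5 = 28)
sqrt(-3221 + E(j)) = sqrt(-3221 + 28) = sqrt(-3193) = I*sqrt(3193)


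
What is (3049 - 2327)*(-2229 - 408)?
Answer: -1903914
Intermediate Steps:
(3049 - 2327)*(-2229 - 408) = 722*(-2637) = -1903914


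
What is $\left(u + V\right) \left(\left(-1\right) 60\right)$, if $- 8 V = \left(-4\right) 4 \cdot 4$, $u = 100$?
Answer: $-6480$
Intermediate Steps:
$V = 8$ ($V = - \frac{\left(-4\right) 4 \cdot 4}{8} = - \frac{\left(-16\right) 4}{8} = \left(- \frac{1}{8}\right) \left(-64\right) = 8$)
$\left(u + V\right) \left(\left(-1\right) 60\right) = \left(100 + 8\right) \left(\left(-1\right) 60\right) = 108 \left(-60\right) = -6480$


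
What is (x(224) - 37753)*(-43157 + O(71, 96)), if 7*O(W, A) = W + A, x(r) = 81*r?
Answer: 5920584588/7 ≈ 8.4580e+8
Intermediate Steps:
O(W, A) = A/7 + W/7 (O(W, A) = (W + A)/7 = (A + W)/7 = A/7 + W/7)
(x(224) - 37753)*(-43157 + O(71, 96)) = (81*224 - 37753)*(-43157 + ((⅐)*96 + (⅐)*71)) = (18144 - 37753)*(-43157 + (96/7 + 71/7)) = -19609*(-43157 + 167/7) = -19609*(-301932/7) = 5920584588/7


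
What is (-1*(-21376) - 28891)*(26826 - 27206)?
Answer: 2855700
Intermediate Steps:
(-1*(-21376) - 28891)*(26826 - 27206) = (21376 - 28891)*(-380) = -7515*(-380) = 2855700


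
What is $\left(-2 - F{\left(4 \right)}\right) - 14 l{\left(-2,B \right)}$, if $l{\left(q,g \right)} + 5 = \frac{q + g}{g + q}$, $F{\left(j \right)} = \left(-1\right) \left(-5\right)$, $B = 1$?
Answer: $49$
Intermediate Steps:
$F{\left(j \right)} = 5$
$l{\left(q,g \right)} = -4$ ($l{\left(q,g \right)} = -5 + \frac{q + g}{g + q} = -5 + \frac{g + q}{g + q} = -5 + 1 = -4$)
$\left(-2 - F{\left(4 \right)}\right) - 14 l{\left(-2,B \right)} = \left(-2 - 5\right) - -56 = \left(-2 - 5\right) + 56 = -7 + 56 = 49$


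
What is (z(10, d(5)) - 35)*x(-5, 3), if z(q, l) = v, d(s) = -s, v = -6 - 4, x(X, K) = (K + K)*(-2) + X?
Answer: 765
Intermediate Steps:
x(X, K) = X - 4*K (x(X, K) = (2*K)*(-2) + X = -4*K + X = X - 4*K)
v = -10
z(q, l) = -10
(z(10, d(5)) - 35)*x(-5, 3) = (-10 - 35)*(-5 - 4*3) = -45*(-5 - 12) = -45*(-17) = 765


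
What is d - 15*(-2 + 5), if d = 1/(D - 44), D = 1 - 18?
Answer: -2746/61 ≈ -45.016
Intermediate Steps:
D = -17
d = -1/61 (d = 1/(-17 - 44) = 1/(-61) = -1/61 ≈ -0.016393)
d - 15*(-2 + 5) = -1/61 - 15*(-2 + 5) = -1/61 - 45 = -2746/61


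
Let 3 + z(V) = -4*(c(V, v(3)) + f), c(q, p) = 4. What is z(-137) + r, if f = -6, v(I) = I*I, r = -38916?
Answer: -38911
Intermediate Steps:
v(I) = I²
z(V) = 5 (z(V) = -3 - 4*(4 - 6) = -3 - 4*(-2) = -3 + 8 = 5)
z(-137) + r = 5 - 38916 = -38911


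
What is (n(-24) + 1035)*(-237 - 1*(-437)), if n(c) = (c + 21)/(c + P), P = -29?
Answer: 10971600/53 ≈ 2.0701e+5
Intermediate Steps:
n(c) = (21 + c)/(-29 + c) (n(c) = (c + 21)/(c - 29) = (21 + c)/(-29 + c))
(n(-24) + 1035)*(-237 - 1*(-437)) = ((21 - 24)/(-29 - 24) + 1035)*(-237 - 1*(-437)) = (-3/(-53) + 1035)*(-237 + 437) = (-1/53*(-3) + 1035)*200 = (3/53 + 1035)*200 = (54858/53)*200 = 10971600/53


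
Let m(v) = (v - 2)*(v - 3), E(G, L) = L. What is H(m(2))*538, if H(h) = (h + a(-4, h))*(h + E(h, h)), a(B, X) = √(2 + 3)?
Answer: 0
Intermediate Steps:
a(B, X) = √5
m(v) = (-3 + v)*(-2 + v) (m(v) = (-2 + v)*(-3 + v) = (-3 + v)*(-2 + v))
H(h) = 2*h*(h + √5) (H(h) = (h + √5)*(h + h) = (h + √5)*(2*h) = 2*h*(h + √5))
H(m(2))*538 = (2*(6 + 2² - 5*2)*((6 + 2² - 5*2) + √5))*538 = (2*(6 + 4 - 10)*((6 + 4 - 10) + √5))*538 = (2*0*(0 + √5))*538 = (2*0*√5)*538 = 0*538 = 0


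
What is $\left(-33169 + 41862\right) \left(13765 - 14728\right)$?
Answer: $-8371359$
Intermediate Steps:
$\left(-33169 + 41862\right) \left(13765 - 14728\right) = 8693 \left(13765 + \left(-21174 + 6446\right)\right) = 8693 \left(13765 - 14728\right) = 8693 \left(-963\right) = -8371359$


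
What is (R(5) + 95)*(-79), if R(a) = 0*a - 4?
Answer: -7189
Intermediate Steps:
R(a) = -4 (R(a) = 0 - 4 = -4)
(R(5) + 95)*(-79) = (-4 + 95)*(-79) = 91*(-79) = -7189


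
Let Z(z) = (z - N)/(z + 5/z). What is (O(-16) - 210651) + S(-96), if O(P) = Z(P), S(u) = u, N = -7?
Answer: -6111647/29 ≈ -2.1075e+5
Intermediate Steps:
Z(z) = (7 + z)/(z + 5/z) (Z(z) = (z - 1*(-7))/(z + 5/z) = (z + 7)/(z + 5/z) = (7 + z)/(z + 5/z))
O(P) = P*(7 + P)/(5 + P**2)
(O(-16) - 210651) + S(-96) = (-16*(7 - 16)/(5 + (-16)**2) - 210651) - 96 = (-16*(-9)/(5 + 256) - 210651) - 96 = (-16*(-9)/261 - 210651) - 96 = (-16*1/261*(-9) - 210651) - 96 = (16/29 - 210651) - 96 = -6108863/29 - 96 = -6111647/29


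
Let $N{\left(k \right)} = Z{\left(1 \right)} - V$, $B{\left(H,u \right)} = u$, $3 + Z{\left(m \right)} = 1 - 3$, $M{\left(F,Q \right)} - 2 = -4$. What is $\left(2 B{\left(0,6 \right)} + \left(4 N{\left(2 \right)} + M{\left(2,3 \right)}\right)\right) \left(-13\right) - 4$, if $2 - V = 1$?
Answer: $178$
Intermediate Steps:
$M{\left(F,Q \right)} = -2$ ($M{\left(F,Q \right)} = 2 - 4 = -2$)
$Z{\left(m \right)} = -5$ ($Z{\left(m \right)} = -3 + \left(1 - 3\right) = -3 - 2 = -5$)
$V = 1$ ($V = 2 - 1 = 1$)
$N{\left(k \right)} = -6$ ($N{\left(k \right)} = -5 - 1 = -6$)
$\left(2 B{\left(0,6 \right)} + \left(4 N{\left(2 \right)} + M{\left(2,3 \right)}\right)\right) \left(-13\right) - 4 = \left(2 \cdot 6 + \left(4 \left(-6\right) - 2\right)\right) \left(-13\right) - 4 = \left(12 - 26\right) \left(-13\right) - 4 = \left(-14\right) \left(-13\right) - 4 = 182 - 4 = 178$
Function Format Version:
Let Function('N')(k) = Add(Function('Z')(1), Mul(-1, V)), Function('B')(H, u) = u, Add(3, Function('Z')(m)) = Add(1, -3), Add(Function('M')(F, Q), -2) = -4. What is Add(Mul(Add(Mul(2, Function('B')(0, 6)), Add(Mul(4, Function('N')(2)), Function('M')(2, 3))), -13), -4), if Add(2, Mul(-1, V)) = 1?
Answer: 178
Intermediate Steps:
Function('M')(F, Q) = -2 (Function('M')(F, Q) = Add(2, -4) = -2)
Function('Z')(m) = -5 (Function('Z')(m) = Add(-3, Add(1, -3)) = Add(-3, -2) = -5)
V = 1 (V = Add(2, Mul(-1, 1)) = Add(2, -1) = 1)
Function('N')(k) = -6 (Function('N')(k) = Add(-5, Mul(-1, 1)) = Add(-5, -1) = -6)
Add(Mul(Add(Mul(2, Function('B')(0, 6)), Add(Mul(4, Function('N')(2)), Function('M')(2, 3))), -13), -4) = Add(Mul(Add(Mul(2, 6), Add(Mul(4, -6), -2)), -13), -4) = Add(Mul(Add(12, Add(-24, -2)), -13), -4) = Add(Mul(Add(12, -26), -13), -4) = Add(Mul(-14, -13), -4) = Add(182, -4) = 178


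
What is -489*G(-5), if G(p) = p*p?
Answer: -12225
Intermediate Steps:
G(p) = p²
-489*G(-5) = -489*(-5)² = -489*25 = -12225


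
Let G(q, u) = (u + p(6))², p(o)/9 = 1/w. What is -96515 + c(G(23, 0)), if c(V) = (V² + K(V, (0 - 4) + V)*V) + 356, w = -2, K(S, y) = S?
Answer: -762711/8 ≈ -95339.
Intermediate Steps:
p(o) = -9/2 (p(o) = 9/(-2) = 9*(-½) = -9/2)
G(q, u) = (-9/2 + u)² (G(q, u) = (u - 9/2)² = (-9/2 + u)²)
c(V) = 356 + 2*V² (c(V) = (V² + V*V) + 356 = (V² + V²) + 356 = 2*V² + 356 = 356 + 2*V²)
-96515 + c(G(23, 0)) = -96515 + (356 + 2*((-9 + 2*0)²/4)²) = -96515 + (356 + 2*((-9 + 0)²/4)²) = -96515 + (356 + 2*((¼)*(-9)²)²) = -96515 + (356 + 2*((¼)*81)²) = -96515 + (356 + 2*(81/4)²) = -96515 + (356 + 2*(6561/16)) = -96515 + (356 + 6561/8) = -96515 + 9409/8 = -762711/8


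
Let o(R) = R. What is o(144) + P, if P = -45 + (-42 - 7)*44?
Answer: -2057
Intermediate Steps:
P = -2201 (P = -45 - 49*44 = -45 - 2156 = -2201)
o(144) + P = 144 - 2201 = -2057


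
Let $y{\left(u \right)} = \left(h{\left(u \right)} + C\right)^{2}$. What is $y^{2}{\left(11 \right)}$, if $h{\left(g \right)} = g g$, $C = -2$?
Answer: $200533921$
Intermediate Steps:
$h{\left(g \right)} = g^{2}$
$y{\left(u \right)} = \left(-2 + u^{2}\right)^{2}$ ($y{\left(u \right)} = \left(u^{2} - 2\right)^{2} = \left(-2 + u^{2}\right)^{2}$)
$y^{2}{\left(11 \right)} = \left(\left(-2 + 11^{2}\right)^{2}\right)^{2} = \left(\left(-2 + 121\right)^{2}\right)^{2} = \left(119^{2}\right)^{2} = 14161^{2} = 200533921$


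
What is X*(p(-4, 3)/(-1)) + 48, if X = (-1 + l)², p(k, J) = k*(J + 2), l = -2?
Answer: 228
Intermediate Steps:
p(k, J) = k*(2 + J)
X = 9 (X = (-1 - 2)² = (-3)² = 9)
X*(p(-4, 3)/(-1)) + 48 = 9*(-4*(2 + 3)/(-1)) + 48 = 9*(-4*5*(-1)) + 48 = 9*(-20*(-1)) + 48 = 9*20 + 48 = 180 + 48 = 228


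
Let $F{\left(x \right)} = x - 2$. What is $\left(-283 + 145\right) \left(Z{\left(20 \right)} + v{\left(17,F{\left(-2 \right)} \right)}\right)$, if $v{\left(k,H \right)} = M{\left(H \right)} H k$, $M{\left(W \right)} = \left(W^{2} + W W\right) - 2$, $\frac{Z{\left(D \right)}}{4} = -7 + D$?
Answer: $274344$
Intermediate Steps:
$F{\left(x \right)} = -2 + x$ ($F{\left(x \right)} = x - 2 = -2 + x$)
$Z{\left(D \right)} = -28 + 4 D$ ($Z{\left(D \right)} = 4 \left(-7 + D\right) = -28 + 4 D$)
$M{\left(W \right)} = -2 + 2 W^{2}$ ($M{\left(W \right)} = \left(W^{2} + W^{2}\right) - 2 = 2 W^{2} - 2 = -2 + 2 W^{2}$)
$v{\left(k,H \right)} = H k \left(-2 + 2 H^{2}\right)$ ($v{\left(k,H \right)} = \left(-2 + 2 H^{2}\right) H k = H \left(-2 + 2 H^{2}\right) k = H k \left(-2 + 2 H^{2}\right)$)
$\left(-283 + 145\right) \left(Z{\left(20 \right)} + v{\left(17,F{\left(-2 \right)} \right)}\right) = \left(-283 + 145\right) \left(\left(-28 + 4 \cdot 20\right) + 2 \left(-2 - 2\right) 17 \left(-1 + \left(-2 - 2\right)^{2}\right)\right) = - 138 \left(\left(-28 + 80\right) + 2 \left(-4\right) 17 \left(-1 + \left(-4\right)^{2}\right)\right) = - 138 \left(52 + 2 \left(-4\right) 17 \left(-1 + 16\right)\right) = - 138 \left(52 + 2 \left(-4\right) 17 \cdot 15\right) = - 138 \left(52 - 2040\right) = \left(-138\right) \left(-1988\right) = 274344$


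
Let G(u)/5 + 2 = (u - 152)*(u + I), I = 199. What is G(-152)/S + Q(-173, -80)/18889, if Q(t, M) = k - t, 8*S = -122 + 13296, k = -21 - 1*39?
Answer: -5397731869/124421843 ≈ -43.383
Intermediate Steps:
k = -60 (k = -21 - 39 = -60)
G(u) = -10 + 5*(-152 + u)*(199 + u) (G(u) = -10 + 5*((u - 152)*(u + 199)) = -10 + 5*((-152 + u)*(199 + u)) = -10 + 5*(-152 + u)*(199 + u))
S = 6587/4 (S = (-122 + 13296)/8 = (1/8)*13174 = 6587/4 ≈ 1646.8)
Q(t, M) = -60 - t
G(-152)/S + Q(-173, -80)/18889 = (-151250 + 5*(-152)**2 + 235*(-152))/(6587/4) + (-60 - 1*(-173))/18889 = (-151250 + 5*23104 - 35720)*(4/6587) + (-60 + 173)*(1/18889) = (-151250 + 115520 - 35720)*(4/6587) + 113*(1/18889) = -71450*4/6587 + 113/18889 = -285800/6587 + 113/18889 = -5397731869/124421843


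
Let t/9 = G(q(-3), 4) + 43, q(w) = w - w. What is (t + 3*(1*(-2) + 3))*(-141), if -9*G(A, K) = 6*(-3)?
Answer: -57528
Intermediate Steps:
q(w) = 0
G(A, K) = 2 (G(A, K) = -2*(-3)/3 = -⅑*(-18) = 2)
t = 405 (t = 9*(2 + 43) = 9*45 = 405)
(t + 3*(1*(-2) + 3))*(-141) = (405 + 3*(1*(-2) + 3))*(-141) = (405 + 3*(-2 + 3))*(-141) = (405 + 3*1)*(-141) = (405 + 3)*(-141) = 408*(-141) = -57528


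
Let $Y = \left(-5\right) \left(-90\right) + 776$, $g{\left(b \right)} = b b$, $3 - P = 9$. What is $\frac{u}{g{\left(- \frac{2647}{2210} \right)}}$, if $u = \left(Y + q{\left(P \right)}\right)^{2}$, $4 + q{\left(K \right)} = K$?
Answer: $\frac{7221903769600}{7006609} \approx 1.0307 \cdot 10^{6}$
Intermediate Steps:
$P = -6$ ($P = 3 - 9 = -6$)
$q{\left(K \right)} = -4 + K$
$g{\left(b \right)} = b^{2}$
$Y = 1226$ ($Y = 450 + 776 = 1226$)
$u = 1478656$ ($u = \left(1226 - 10\right)^{2} = 1216^{2} = 1478656$)
$\frac{u}{g{\left(- \frac{2647}{2210} \right)}} = \frac{1478656}{\left(- \frac{2647}{2210}\right)^{2}} = \frac{1478656}{\frac{7006609}{4884100}} = 1478656 \cdot \frac{4884100}{7006609} = \frac{7221903769600}{7006609}$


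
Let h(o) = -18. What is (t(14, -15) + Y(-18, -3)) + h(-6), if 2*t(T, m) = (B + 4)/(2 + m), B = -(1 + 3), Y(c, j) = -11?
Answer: -29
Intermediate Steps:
B = -4 (B = -1*4 = -4)
t(T, m) = 0 (t(T, m) = ((-4 + 4)/(2 + m))/2 = (0/(2 + m))/2 = (½)*0 = 0)
(t(14, -15) + Y(-18, -3)) + h(-6) = (0 - 11) - 18 = -11 - 18 = -29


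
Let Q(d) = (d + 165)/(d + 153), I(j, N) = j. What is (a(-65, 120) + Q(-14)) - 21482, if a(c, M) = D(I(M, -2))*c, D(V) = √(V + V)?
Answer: -2985847/139 - 260*√15 ≈ -22488.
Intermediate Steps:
D(V) = √2*√V (D(V) = √(2*V) = √2*√V)
Q(d) = (165 + d)/(153 + d)
a(c, M) = c*√2*√M (a(c, M) = (√2*√M)*c = c*√2*√M)
(a(-65, 120) + Q(-14)) - 21482 = (-65*√2*√120 + (165 - 14)/(153 - 14)) - 21482 = (-65*√2*2*√30 + 151/139) - 21482 = (-260*√15 + (1/139)*151) - 21482 = (-260*√15 + 151/139) - 21482 = (151/139 - 260*√15) - 21482 = -2985847/139 - 260*√15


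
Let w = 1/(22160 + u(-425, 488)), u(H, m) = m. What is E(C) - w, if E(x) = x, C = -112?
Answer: -2536577/22648 ≈ -112.00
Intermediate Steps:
w = 1/22648 (w = 1/(22160 + 488) = 1/22648 ≈ 4.4154e-5)
E(C) - w = -112 - 1*1/22648 = -112 - 1/22648 = -2536577/22648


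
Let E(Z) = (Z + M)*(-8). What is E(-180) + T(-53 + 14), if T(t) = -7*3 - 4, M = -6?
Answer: 1463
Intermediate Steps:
E(Z) = 48 - 8*Z (E(Z) = (Z - 6)*(-8) = (-6 + Z)*(-8) = 48 - 8*Z)
T(t) = -25 (T(t) = -21 - 4 = -25)
E(-180) + T(-53 + 14) = (48 - 8*(-180)) - 25 = (48 + 1440) - 25 = 1488 - 25 = 1463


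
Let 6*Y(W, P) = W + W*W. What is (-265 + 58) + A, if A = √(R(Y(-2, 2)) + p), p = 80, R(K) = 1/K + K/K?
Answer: -207 + 2*√21 ≈ -197.83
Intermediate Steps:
Y(W, P) = W/6 + W²/6 (Y(W, P) = (W + W*W)/6 = (W + W²)/6 = W/6 + W²/6)
R(K) = 1 + 1/K (R(K) = 1/K + 1 = 1 + 1/K)
A = 2*√21 (A = √((1 + (⅙)*(-2)*(1 - 2))/(((⅙)*(-2)*(1 - 2))) + 80) = √((1 + (⅙)*(-2)*(-1))/(((⅙)*(-2)*(-1))) + 80) = √((1 + ⅓)/(⅓) + 80) = √(3*(4/3) + 80) = √(4 + 80) = √84 = 2*√21 ≈ 9.1651)
(-265 + 58) + A = (-265 + 58) + 2*√21 = -207 + 2*√21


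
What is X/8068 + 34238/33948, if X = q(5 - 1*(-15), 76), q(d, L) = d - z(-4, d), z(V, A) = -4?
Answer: 34630867/34236558 ≈ 1.0115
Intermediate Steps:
q(d, L) = 4 + d (q(d, L) = d - 1*(-4) = d + 4 = 4 + d)
X = 24 (X = 4 + (5 - 1*(-15)) = 4 + (5 + 15) = 4 + 20 = 24)
X/8068 + 34238/33948 = 24/8068 + 34238/33948 = 24*(1/8068) + 34238*(1/33948) = 6/2017 + 17119/16974 = 34630867/34236558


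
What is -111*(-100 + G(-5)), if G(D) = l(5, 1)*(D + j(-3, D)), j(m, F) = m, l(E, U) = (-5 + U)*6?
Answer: -10212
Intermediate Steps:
l(E, U) = -30 + 6*U
G(D) = 72 - 24*D (G(D) = (-30 + 6*1)*(D - 3) = (-30 + 6)*(-3 + D) = -24*(-3 + D) = 72 - 24*D)
-111*(-100 + G(-5)) = -111*(-100 + (72 - 24*(-5))) = -111*(-100 + (72 + 120)) = -111*(-100 + 192) = -111*92 = -10212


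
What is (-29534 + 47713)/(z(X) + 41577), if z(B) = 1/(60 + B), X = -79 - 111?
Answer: 2363270/5405009 ≈ 0.43724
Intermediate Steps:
X = -190
(-29534 + 47713)/(z(X) + 41577) = (-29534 + 47713)/(1/(60 - 190) + 41577) = 18179/(1/(-130) + 41577) = 18179/(-1/130 + 41577) = 18179/(5405009/130) = 18179*(130/5405009) = 2363270/5405009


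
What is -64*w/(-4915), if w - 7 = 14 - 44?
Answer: -1472/4915 ≈ -0.29949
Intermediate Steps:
w = -23 (w = 7 + (14 - 44) = 7 - 30 = -23)
-64*w/(-4915) = -64*(-23)/(-4915) = 1472*(-1/4915) = -1472/4915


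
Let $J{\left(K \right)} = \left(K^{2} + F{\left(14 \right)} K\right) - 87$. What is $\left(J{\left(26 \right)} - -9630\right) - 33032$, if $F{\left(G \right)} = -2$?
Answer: $-22865$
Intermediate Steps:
$J{\left(K \right)} = -87 + K^{2} - 2 K$ ($J{\left(K \right)} = \left(K^{2} - 2 K\right) - 87 = -87 + K^{2} - 2 K$)
$\left(J{\left(26 \right)} - -9630\right) - 33032 = \left(\left(-87 + 26^{2} - 52\right) - -9630\right) - 33032 = \left(\left(-87 + 676 - 52\right) + \left(-7171 + 16801\right)\right) - 33032 = \left(537 + 9630\right) - 33032 = 10167 - 33032 = -22865$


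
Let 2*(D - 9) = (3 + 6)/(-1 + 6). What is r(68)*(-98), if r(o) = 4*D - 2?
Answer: -18424/5 ≈ -3684.8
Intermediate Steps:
D = 99/10 (D = 9 + ((3 + 6)/(-1 + 6))/2 = 9 + (9/5)/2 = 9 + (9*(1/5))/2 = 9 + (1/2)*(9/5) = 9 + 9/10 = 99/10 ≈ 9.9000)
r(o) = 188/5 (r(o) = 4*(99/10) - 2 = 198/5 - 2 = 188/5)
r(68)*(-98) = (188/5)*(-98) = -18424/5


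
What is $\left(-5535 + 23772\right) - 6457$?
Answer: $11780$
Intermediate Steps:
$\left(-5535 + 23772\right) - 6457 = 18237 - 6457 = 11780$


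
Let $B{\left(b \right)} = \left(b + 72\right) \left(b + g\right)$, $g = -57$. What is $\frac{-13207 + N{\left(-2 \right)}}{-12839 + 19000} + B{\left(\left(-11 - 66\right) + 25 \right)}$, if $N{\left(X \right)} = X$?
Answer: $- \frac{13444189}{6161} \approx -2182.1$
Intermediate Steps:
$B{\left(b \right)} = \left(-57 + b\right) \left(72 + b\right)$ ($B{\left(b \right)} = \left(b + 72\right) \left(b - 57\right) = \left(72 + b\right) \left(-57 + b\right) = \left(-57 + b\right) \left(72 + b\right)$)
$\frac{-13207 + N{\left(-2 \right)}}{-12839 + 19000} + B{\left(\left(-11 - 66\right) + 25 \right)} = \frac{-13207 - 2}{-12839 + 19000} + \left(-4104 + \left(\left(-11 - 66\right) + 25\right)^{2} + 15 \left(\left(-11 - 66\right) + 25\right)\right) = - \frac{13209}{6161} + \left(-4104 + \left(-77 + 25\right)^{2} + 15 \left(-77 + 25\right)\right) = \left(-13209\right) \frac{1}{6161} + \left(-4104 + \left(-52\right)^{2} + 15 \left(-52\right)\right) = - \frac{13209}{6161} - 2180 = - \frac{13444189}{6161}$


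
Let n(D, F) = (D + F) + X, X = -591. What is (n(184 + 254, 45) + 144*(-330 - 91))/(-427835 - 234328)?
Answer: 20244/220721 ≈ 0.091718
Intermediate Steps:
n(D, F) = -591 + D + F (n(D, F) = (D + F) - 591 = -591 + D + F)
(n(184 + 254, 45) + 144*(-330 - 91))/(-427835 - 234328) = ((-591 + (184 + 254) + 45) + 144*(-330 - 91))/(-427835 - 234328) = ((-591 + 438 + 45) + 144*(-421))/(-662163) = (-108 - 60624)*(-1/662163) = -60732*(-1/662163) = 20244/220721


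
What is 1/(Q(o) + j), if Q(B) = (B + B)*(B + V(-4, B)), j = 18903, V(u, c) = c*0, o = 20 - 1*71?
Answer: 1/24105 ≈ 4.1485e-5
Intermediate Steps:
o = -51 (o = 20 - 71 = -51)
V(u, c) = 0
Q(B) = 2*B**2 (Q(B) = (B + B)*(B + 0) = (2*B)*B = 2*B**2)
1/(Q(o) + j) = 1/(2*(-51)**2 + 18903) = 1/(2*2601 + 18903) = 1/(5202 + 18903) = 1/24105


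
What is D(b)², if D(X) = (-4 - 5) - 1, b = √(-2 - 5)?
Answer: 100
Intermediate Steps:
b = I*√7 (b = √(-7) = I*√7 ≈ 2.6458*I)
D(X) = -10 (D(X) = -9 - 1 = -10)
D(b)² = (-10)² = 100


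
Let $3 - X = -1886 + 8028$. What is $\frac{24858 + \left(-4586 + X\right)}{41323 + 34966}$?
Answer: $\frac{14133}{76289} \approx 0.18526$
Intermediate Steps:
$X = -6139$ ($X = 3 - \left(-1886 + 8028\right) = 3 - 6142 = -6139$)
$\frac{24858 + \left(-4586 + X\right)}{41323 + 34966} = \frac{24858 - 10725}{41323 + 34966} = \frac{24858 - 10725}{76289} = 14133 \cdot \frac{1}{76289} = \frac{14133}{76289}$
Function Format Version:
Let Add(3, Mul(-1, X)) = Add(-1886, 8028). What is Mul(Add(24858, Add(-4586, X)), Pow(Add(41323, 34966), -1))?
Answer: Rational(14133, 76289) ≈ 0.18526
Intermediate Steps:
X = -6139 (X = Add(3, Mul(-1, Add(-1886, 8028))) = Add(3, Mul(-1, 6142)) = Add(3, -6142) = -6139)
Mul(Add(24858, Add(-4586, X)), Pow(Add(41323, 34966), -1)) = Mul(Add(24858, Add(-4586, -6139)), Pow(Add(41323, 34966), -1)) = Mul(Add(24858, -10725), Pow(76289, -1)) = Mul(14133, Rational(1, 76289)) = Rational(14133, 76289)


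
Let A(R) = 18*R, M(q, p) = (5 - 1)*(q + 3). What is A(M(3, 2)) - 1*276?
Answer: 156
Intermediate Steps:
M(q, p) = 12 + 4*q (M(q, p) = 4*(3 + q) = 12 + 4*q)
A(M(3, 2)) - 1*276 = 18*(12 + 4*3) - 1*276 = 18*(12 + 12) - 276 = 18*24 - 276 = 432 - 276 = 156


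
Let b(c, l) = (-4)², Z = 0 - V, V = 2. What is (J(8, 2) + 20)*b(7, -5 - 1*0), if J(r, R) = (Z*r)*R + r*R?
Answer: 64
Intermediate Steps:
Z = -2 (Z = 0 - 1*2 = 0 - 2 = -2)
b(c, l) = 16
J(r, R) = -R*r (J(r, R) = (-2*r)*R + r*R = -2*R*r + R*r = -R*r)
(J(8, 2) + 20)*b(7, -5 - 1*0) = (-1*2*8 + 20)*16 = (-16 + 20)*16 = 4*16 = 64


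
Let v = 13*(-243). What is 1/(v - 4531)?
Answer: -1/7690 ≈ -0.00013004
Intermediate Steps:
v = -3159
1/(v - 4531) = 1/(-3159 - 4531) = 1/(-7690) = -1/7690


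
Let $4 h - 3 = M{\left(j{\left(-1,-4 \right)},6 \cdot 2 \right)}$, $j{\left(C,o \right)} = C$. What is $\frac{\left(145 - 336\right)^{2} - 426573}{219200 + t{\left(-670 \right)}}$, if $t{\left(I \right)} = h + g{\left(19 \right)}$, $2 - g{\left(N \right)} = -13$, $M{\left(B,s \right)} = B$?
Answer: $- \frac{780184}{438431} \approx -1.7795$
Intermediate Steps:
$g{\left(N \right)} = 15$ ($g{\left(N \right)} = 2 - -13 = 2 + 13 = 15$)
$h = \frac{1}{2}$ ($h = \frac{3}{4} + \frac{1}{4} \left(-1\right) = \frac{3}{4} - \frac{1}{4} = \frac{1}{2} \approx 0.5$)
$t{\left(I \right)} = \frac{31}{2}$ ($t{\left(I \right)} = \frac{1}{2} + 15 = \frac{31}{2}$)
$\frac{\left(145 - 336\right)^{2} - 426573}{219200 + t{\left(-670 \right)}} = \frac{\left(145 - 336\right)^{2} - 426573}{219200 + \frac{31}{2}} = \frac{\left(-191\right)^{2} - 426573}{\frac{438431}{2}} = \left(36481 - 426573\right) \frac{2}{438431} = \left(-390092\right) \frac{2}{438431} = - \frac{780184}{438431}$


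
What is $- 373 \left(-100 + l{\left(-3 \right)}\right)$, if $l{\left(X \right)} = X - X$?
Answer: $37300$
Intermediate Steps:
$l{\left(X \right)} = 0$
$- 373 \left(-100 + l{\left(-3 \right)}\right) = - 373 \left(-100 + 0\right) = \left(-373\right) \left(-100\right) = 37300$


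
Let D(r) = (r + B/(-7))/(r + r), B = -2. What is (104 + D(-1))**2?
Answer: 2134521/196 ≈ 10890.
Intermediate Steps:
D(r) = (2/7 + r)/(2*r) (D(r) = (r - 2/(-7))/(r + r) = (r - 2*(-1/7))/((2*r)) = (r + 2/7)*(1/(2*r)) = (2/7 + r)*(1/(2*r)) = (2/7 + r)/(2*r))
(104 + D(-1))**2 = (104 + (1/14)*(2 + 7*(-1))/(-1))**2 = (104 + (1/14)*(-1)*(2 - 7))**2 = (104 + (1/14)*(-1)*(-5))**2 = (104 + 5/14)**2 = (1461/14)**2 = 2134521/196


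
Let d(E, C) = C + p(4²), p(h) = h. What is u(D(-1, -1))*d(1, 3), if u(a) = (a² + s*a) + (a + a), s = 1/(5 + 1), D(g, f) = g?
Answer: -133/6 ≈ -22.167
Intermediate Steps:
d(E, C) = 16 + C (d(E, C) = C + 4² = C + 16 = 16 + C)
s = ⅙ (s = 1/6 = ⅙ ≈ 0.16667)
u(a) = a² + 13*a/6 (u(a) = (a² + a/6) + (a + a) = (a² + a/6) + 2*a = a² + 13*a/6)
u(D(-1, -1))*d(1, 3) = ((⅙)*(-1)*(13 + 6*(-1)))*(16 + 3) = ((⅙)*(-1)*(13 - 6))*19 = ((⅙)*(-1)*7)*19 = -7/6*19 = -133/6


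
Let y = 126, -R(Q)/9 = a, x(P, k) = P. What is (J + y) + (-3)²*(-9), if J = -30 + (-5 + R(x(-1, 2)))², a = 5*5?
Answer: 52915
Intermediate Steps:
a = 25
R(Q) = -225 (R(Q) = -9*25 = -225)
J = 52870 (J = -30 + (-5 - 225)² = -30 + (-230)² = -30 + 52900 = 52870)
(J + y) + (-3)²*(-9) = (52870 + 126) + (-3)²*(-9) = 52996 + 9*(-9) = 52996 - 81 = 52915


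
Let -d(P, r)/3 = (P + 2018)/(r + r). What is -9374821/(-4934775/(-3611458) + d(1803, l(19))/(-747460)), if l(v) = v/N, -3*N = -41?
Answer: -480825077429855891320/70365278819369 ≈ -6.8333e+6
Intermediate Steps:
N = 41/3 (N = -1/3*(-41) = 41/3 ≈ 13.667)
l(v) = 3*v/41 (l(v) = v/(41/3) = v*(3/41) = 3*v/41)
d(P, r) = -3*(2018 + P)/(2*r) (d(P, r) = -3*(P + 2018)/(r + r) = -3*(2018 + P)/(2*r))
-9374821/(-4934775/(-3611458) + d(1803, l(19))/(-747460)) = -9374821/(-4934775/(-3611458) + (3*(-2018 - 1*1803)/(2*(((3/41)*19))))/(-747460)) = -9374821/(-4934775*(-1/3611458) + (3*(-2018 - 1803)/(2*(57/41)))*(-1/747460)) = -9374821/(4934775/3611458 + ((3/2)*(41/57)*(-3821))*(-1/747460)) = -9374821/(4934775/3611458 - 156661/38*(-1/747460)) = -9374821/(4934775/3611458 + 156661/28403480) = -9374821/70365278819369/51288987536920 = -9374821*51288987536920/70365278819369 = -480825077429855891320/70365278819369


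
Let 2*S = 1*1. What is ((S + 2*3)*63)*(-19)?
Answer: -15561/2 ≈ -7780.5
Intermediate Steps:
S = 1/2 (S = (1*1)/2 = (1/2)*1 = 1/2 ≈ 0.50000)
((S + 2*3)*63)*(-19) = ((1/2 + 2*3)*63)*(-19) = ((1/2 + 6)*63)*(-19) = ((13/2)*63)*(-19) = (819/2)*(-19) = -15561/2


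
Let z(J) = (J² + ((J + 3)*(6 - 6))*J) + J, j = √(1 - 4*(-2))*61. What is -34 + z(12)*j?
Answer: 28514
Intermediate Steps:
j = 183 (j = √(1 + 8)*61 = √9*61 = 3*61 = 183)
z(J) = J + J² (z(J) = (J² + ((3 + J)*0)*J) + J = (J² + 0*J) + J = (J² + 0) + J = J² + J = J + J²)
-34 + z(12)*j = -34 + (12*(1 + 12))*183 = -34 + (12*13)*183 = -34 + 156*183 = -34 + 28548 = 28514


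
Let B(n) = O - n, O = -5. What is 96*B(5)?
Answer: -960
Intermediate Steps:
B(n) = -5 - n
96*B(5) = 96*(-5 - 1*5) = 96*(-5 - 5) = 96*(-10) = -960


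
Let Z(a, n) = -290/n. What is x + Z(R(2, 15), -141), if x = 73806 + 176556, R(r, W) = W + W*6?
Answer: 35301332/141 ≈ 2.5036e+5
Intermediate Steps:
R(r, W) = 7*W (R(r, W) = W + 6*W = 7*W)
x = 250362
x + Z(R(2, 15), -141) = 250362 - 290/(-141) = 250362 - 290*(-1/141) = 250362 + 290/141 = 35301332/141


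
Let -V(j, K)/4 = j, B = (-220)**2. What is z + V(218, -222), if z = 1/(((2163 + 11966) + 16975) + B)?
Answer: -69327487/79504 ≈ -872.00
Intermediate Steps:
B = 48400
V(j, K) = -4*j
z = 1/79504 (z = 1/(((2163 + 11966) + 16975) + 48400) = 1/((14129 + 16975) + 48400) = 1/(31104 + 48400) = 1/79504 ≈ 1.2578e-5)
z + V(218, -222) = 1/79504 - 4*218 = 1/79504 - 872 = -69327487/79504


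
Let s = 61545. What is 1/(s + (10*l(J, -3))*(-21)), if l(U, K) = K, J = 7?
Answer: 1/62175 ≈ 1.6084e-5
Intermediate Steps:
1/(s + (10*l(J, -3))*(-21)) = 1/(61545 + (10*(-3))*(-21)) = 1/(61545 - 30*(-21)) = 1/(61545 + 630) = 1/62175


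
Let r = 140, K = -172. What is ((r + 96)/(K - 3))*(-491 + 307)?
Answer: 43424/175 ≈ 248.14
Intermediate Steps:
((r + 96)/(K - 3))*(-491 + 307) = ((140 + 96)/(-172 - 3))*(-491 + 307) = (236/(-175))*(-184) = (236*(-1/175))*(-184) = -236/175*(-184) = 43424/175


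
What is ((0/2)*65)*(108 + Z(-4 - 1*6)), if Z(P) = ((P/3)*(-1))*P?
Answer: 0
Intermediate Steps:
Z(P) = -P²/3 (Z(P) = ((P*(⅓))*(-1))*P = ((P/3)*(-1))*P = (-P/3)*P = -P²/3)
((0/2)*65)*(108 + Z(-4 - 1*6)) = ((0/2)*65)*(108 - (-4 - 1*6)²/3) = ((0*(½))*65)*(108 - (-4 - 6)²/3) = (0*65)*(108 - ⅓*(-10)²) = 0*(108 - ⅓*100) = 0*(108 - 100/3) = 0*(224/3) = 0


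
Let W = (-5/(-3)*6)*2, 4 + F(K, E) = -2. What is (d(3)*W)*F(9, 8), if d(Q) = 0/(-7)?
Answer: 0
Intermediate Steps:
d(Q) = 0 (d(Q) = 0*(-1/7) = 0)
F(K, E) = -6 (F(K, E) = -4 - 2 = -6)
W = 20 (W = (-5*(-1/3)*6)*2 = ((5/3)*6)*2 = 10*2 = 20)
(d(3)*W)*F(9, 8) = (0*20)*(-6) = 0*(-6) = 0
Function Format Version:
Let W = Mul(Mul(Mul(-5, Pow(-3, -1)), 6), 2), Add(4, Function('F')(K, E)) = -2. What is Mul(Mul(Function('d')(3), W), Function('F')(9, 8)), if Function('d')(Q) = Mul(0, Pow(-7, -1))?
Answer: 0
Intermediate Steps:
Function('d')(Q) = 0 (Function('d')(Q) = Mul(0, Rational(-1, 7)) = 0)
Function('F')(K, E) = -6 (Function('F')(K, E) = Add(-4, -2) = -6)
W = 20 (W = Mul(Mul(Mul(-5, Rational(-1, 3)), 6), 2) = Mul(Mul(Rational(5, 3), 6), 2) = Mul(10, 2) = 20)
Mul(Mul(Function('d')(3), W), Function('F')(9, 8)) = Mul(Mul(0, 20), -6) = Mul(0, -6) = 0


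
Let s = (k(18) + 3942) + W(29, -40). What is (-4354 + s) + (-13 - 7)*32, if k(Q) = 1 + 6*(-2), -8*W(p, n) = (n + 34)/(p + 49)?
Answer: -110551/104 ≈ -1063.0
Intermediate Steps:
W(p, n) = -(34 + n)/(8*(49 + p)) (W(p, n) = -(n + 34)/(8*(p + 49)) = -(34 + n)/(8*(49 + p)))
k(Q) = -11 (k(Q) = 1 - 12 = -11)
s = 408825/104 (s = (-11 + 3942) + (-34 - 1*(-40))/(8*(49 + 29)) = 3931 + (⅛)*(-34 + 40)/78 = 3931 + (⅛)*(1/78)*6 = 3931 + 1/104 = 408825/104 ≈ 3931.0)
(-4354 + s) + (-13 - 7)*32 = (-4354 + 408825/104) + (-13 - 7)*32 = -43991/104 - 20*32 = -43991/104 - 640 = -110551/104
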